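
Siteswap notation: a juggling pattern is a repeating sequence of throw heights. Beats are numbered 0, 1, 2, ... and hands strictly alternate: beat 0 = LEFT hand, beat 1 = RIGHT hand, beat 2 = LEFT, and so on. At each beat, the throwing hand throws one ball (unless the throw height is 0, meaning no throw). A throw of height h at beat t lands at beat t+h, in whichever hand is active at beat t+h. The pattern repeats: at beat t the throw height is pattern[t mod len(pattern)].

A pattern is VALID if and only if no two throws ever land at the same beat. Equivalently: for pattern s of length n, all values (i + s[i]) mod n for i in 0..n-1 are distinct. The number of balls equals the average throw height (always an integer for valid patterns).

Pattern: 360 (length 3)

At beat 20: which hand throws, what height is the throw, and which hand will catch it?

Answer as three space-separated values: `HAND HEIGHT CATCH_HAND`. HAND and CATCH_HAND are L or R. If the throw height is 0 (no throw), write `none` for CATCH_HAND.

Answer: L 0 none

Derivation:
Beat 20: 20 mod 2 = 0, so hand = L
Throw height = pattern[20 mod 3] = pattern[2] = 0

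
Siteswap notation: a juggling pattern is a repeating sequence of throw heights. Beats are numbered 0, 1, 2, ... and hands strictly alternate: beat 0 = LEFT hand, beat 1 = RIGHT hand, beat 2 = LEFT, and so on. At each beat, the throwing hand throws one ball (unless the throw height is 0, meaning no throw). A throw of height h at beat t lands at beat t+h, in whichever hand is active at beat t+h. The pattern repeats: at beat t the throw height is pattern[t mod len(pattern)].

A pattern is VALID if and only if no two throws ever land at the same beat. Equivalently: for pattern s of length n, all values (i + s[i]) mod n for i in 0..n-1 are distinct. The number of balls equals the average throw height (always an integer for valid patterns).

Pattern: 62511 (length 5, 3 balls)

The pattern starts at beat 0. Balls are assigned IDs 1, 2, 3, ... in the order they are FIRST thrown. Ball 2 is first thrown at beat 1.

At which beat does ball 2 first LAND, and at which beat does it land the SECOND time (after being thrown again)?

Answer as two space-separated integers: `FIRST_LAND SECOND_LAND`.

Beat 0 (L): throw ball1 h=6 -> lands@6:L; in-air after throw: [b1@6:L]
Beat 1 (R): throw ball2 h=2 -> lands@3:R; in-air after throw: [b2@3:R b1@6:L]
Beat 2 (L): throw ball3 h=5 -> lands@7:R; in-air after throw: [b2@3:R b1@6:L b3@7:R]
Beat 3 (R): throw ball2 h=1 -> lands@4:L; in-air after throw: [b2@4:L b1@6:L b3@7:R]
Beat 4 (L): throw ball2 h=1 -> lands@5:R; in-air after throw: [b2@5:R b1@6:L b3@7:R]
Ball 2: thrown@1 h=2 -> first land @3; rethrown@3 h=1 -> second land @4

Answer: 3 4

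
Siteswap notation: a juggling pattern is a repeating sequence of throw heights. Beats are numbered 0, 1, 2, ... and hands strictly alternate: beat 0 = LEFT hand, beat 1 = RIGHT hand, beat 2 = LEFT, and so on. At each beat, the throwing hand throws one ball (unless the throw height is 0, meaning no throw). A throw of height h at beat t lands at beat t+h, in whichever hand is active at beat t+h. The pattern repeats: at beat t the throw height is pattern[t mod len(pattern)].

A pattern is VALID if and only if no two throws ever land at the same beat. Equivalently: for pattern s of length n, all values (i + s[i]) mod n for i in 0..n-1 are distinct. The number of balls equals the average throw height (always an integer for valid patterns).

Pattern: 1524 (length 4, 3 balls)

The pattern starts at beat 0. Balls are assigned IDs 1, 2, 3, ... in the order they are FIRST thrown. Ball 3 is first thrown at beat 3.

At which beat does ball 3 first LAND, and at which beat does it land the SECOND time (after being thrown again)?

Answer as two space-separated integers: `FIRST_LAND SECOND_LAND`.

Beat 0 (L): throw ball1 h=1 -> lands@1:R; in-air after throw: [b1@1:R]
Beat 1 (R): throw ball1 h=5 -> lands@6:L; in-air after throw: [b1@6:L]
Beat 2 (L): throw ball2 h=2 -> lands@4:L; in-air after throw: [b2@4:L b1@6:L]
Beat 3 (R): throw ball3 h=4 -> lands@7:R; in-air after throw: [b2@4:L b1@6:L b3@7:R]
Beat 4 (L): throw ball2 h=1 -> lands@5:R; in-air after throw: [b2@5:R b1@6:L b3@7:R]
Beat 5 (R): throw ball2 h=5 -> lands@10:L; in-air after throw: [b1@6:L b3@7:R b2@10:L]
Beat 6 (L): throw ball1 h=2 -> lands@8:L; in-air after throw: [b3@7:R b1@8:L b2@10:L]
Beat 7 (R): throw ball3 h=4 -> lands@11:R; in-air after throw: [b1@8:L b2@10:L b3@11:R]
Beat 8 (L): throw ball1 h=1 -> lands@9:R; in-air after throw: [b1@9:R b2@10:L b3@11:R]
Beat 9 (R): throw ball1 h=5 -> lands@14:L; in-air after throw: [b2@10:L b3@11:R b1@14:L]
Beat 10 (L): throw ball2 h=2 -> lands@12:L; in-air after throw: [b3@11:R b2@12:L b1@14:L]
Beat 11 (R): throw ball3 h=4 -> lands@15:R; in-air after throw: [b2@12:L b1@14:L b3@15:R]
Ball 3: thrown@3 h=4 -> first land @7; rethrown@7 h=4 -> second land @11

Answer: 7 11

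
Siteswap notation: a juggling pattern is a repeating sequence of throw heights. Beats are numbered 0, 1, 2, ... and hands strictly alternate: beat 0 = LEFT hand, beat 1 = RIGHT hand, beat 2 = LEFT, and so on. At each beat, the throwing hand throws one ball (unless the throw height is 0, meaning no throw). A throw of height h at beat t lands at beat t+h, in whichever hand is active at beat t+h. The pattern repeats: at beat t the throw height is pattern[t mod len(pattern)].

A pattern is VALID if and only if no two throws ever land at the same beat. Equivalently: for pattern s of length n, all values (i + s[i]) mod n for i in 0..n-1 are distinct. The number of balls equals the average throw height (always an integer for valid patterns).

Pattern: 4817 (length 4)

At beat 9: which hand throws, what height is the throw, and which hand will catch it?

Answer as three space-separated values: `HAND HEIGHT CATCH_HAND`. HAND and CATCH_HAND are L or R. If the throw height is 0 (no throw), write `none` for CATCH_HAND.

Beat 9: 9 mod 2 = 1, so hand = R
Throw height = pattern[9 mod 4] = pattern[1] = 8
Lands at beat 9+8=17, 17 mod 2 = 1, so catch hand = R

Answer: R 8 R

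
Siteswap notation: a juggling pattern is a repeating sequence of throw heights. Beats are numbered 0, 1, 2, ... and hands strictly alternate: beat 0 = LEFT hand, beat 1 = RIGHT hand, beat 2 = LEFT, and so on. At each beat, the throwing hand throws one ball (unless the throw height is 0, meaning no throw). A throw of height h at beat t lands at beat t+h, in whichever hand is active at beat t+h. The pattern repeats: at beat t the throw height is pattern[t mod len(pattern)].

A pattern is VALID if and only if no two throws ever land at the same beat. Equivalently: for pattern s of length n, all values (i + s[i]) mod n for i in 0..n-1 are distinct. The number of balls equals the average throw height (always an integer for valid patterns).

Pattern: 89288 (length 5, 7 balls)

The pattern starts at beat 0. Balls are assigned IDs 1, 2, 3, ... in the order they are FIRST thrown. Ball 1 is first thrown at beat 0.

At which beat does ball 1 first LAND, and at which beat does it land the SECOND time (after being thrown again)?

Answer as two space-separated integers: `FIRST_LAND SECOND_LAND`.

Answer: 8 16

Derivation:
Beat 0 (L): throw ball1 h=8 -> lands@8:L; in-air after throw: [b1@8:L]
Beat 1 (R): throw ball2 h=9 -> lands@10:L; in-air after throw: [b1@8:L b2@10:L]
Beat 2 (L): throw ball3 h=2 -> lands@4:L; in-air after throw: [b3@4:L b1@8:L b2@10:L]
Beat 3 (R): throw ball4 h=8 -> lands@11:R; in-air after throw: [b3@4:L b1@8:L b2@10:L b4@11:R]
Beat 4 (L): throw ball3 h=8 -> lands@12:L; in-air after throw: [b1@8:L b2@10:L b4@11:R b3@12:L]
Beat 5 (R): throw ball5 h=8 -> lands@13:R; in-air after throw: [b1@8:L b2@10:L b4@11:R b3@12:L b5@13:R]
Beat 6 (L): throw ball6 h=9 -> lands@15:R; in-air after throw: [b1@8:L b2@10:L b4@11:R b3@12:L b5@13:R b6@15:R]
Beat 7 (R): throw ball7 h=2 -> lands@9:R; in-air after throw: [b1@8:L b7@9:R b2@10:L b4@11:R b3@12:L b5@13:R b6@15:R]
Beat 8 (L): throw ball1 h=8 -> lands@16:L; in-air after throw: [b7@9:R b2@10:L b4@11:R b3@12:L b5@13:R b6@15:R b1@16:L]
Beat 9 (R): throw ball7 h=8 -> lands@17:R; in-air after throw: [b2@10:L b4@11:R b3@12:L b5@13:R b6@15:R b1@16:L b7@17:R]
Beat 10 (L): throw ball2 h=8 -> lands@18:L; in-air after throw: [b4@11:R b3@12:L b5@13:R b6@15:R b1@16:L b7@17:R b2@18:L]
Beat 11 (R): throw ball4 h=9 -> lands@20:L; in-air after throw: [b3@12:L b5@13:R b6@15:R b1@16:L b7@17:R b2@18:L b4@20:L]
Beat 12 (L): throw ball3 h=2 -> lands@14:L; in-air after throw: [b5@13:R b3@14:L b6@15:R b1@16:L b7@17:R b2@18:L b4@20:L]
Beat 13 (R): throw ball5 h=8 -> lands@21:R; in-air after throw: [b3@14:L b6@15:R b1@16:L b7@17:R b2@18:L b4@20:L b5@21:R]
Beat 14 (L): throw ball3 h=8 -> lands@22:L; in-air after throw: [b6@15:R b1@16:L b7@17:R b2@18:L b4@20:L b5@21:R b3@22:L]
Beat 15 (R): throw ball6 h=8 -> lands@23:R; in-air after throw: [b1@16:L b7@17:R b2@18:L b4@20:L b5@21:R b3@22:L b6@23:R]
Beat 16 (L): throw ball1 h=9 -> lands@25:R; in-air after throw: [b7@17:R b2@18:L b4@20:L b5@21:R b3@22:L b6@23:R b1@25:R]
Ball 1: thrown@0 h=8 -> first land @8; rethrown@8 h=8 -> second land @16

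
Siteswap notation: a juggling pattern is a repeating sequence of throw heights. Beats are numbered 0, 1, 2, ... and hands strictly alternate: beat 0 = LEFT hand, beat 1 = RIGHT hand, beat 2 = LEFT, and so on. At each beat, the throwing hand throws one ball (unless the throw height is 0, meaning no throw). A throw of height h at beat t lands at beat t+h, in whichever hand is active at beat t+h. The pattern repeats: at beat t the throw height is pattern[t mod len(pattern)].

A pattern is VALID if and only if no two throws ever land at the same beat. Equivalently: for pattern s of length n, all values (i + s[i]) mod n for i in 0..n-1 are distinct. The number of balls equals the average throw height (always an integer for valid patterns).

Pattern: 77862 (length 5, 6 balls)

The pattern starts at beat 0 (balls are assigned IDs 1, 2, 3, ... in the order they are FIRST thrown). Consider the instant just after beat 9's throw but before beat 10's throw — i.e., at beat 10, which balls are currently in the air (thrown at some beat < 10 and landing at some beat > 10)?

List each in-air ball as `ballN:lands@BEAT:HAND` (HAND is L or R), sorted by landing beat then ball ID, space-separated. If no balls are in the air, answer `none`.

Beat 0 (L): throw ball1 h=7 -> lands@7:R; in-air after throw: [b1@7:R]
Beat 1 (R): throw ball2 h=7 -> lands@8:L; in-air after throw: [b1@7:R b2@8:L]
Beat 2 (L): throw ball3 h=8 -> lands@10:L; in-air after throw: [b1@7:R b2@8:L b3@10:L]
Beat 3 (R): throw ball4 h=6 -> lands@9:R; in-air after throw: [b1@7:R b2@8:L b4@9:R b3@10:L]
Beat 4 (L): throw ball5 h=2 -> lands@6:L; in-air after throw: [b5@6:L b1@7:R b2@8:L b4@9:R b3@10:L]
Beat 5 (R): throw ball6 h=7 -> lands@12:L; in-air after throw: [b5@6:L b1@7:R b2@8:L b4@9:R b3@10:L b6@12:L]
Beat 6 (L): throw ball5 h=7 -> lands@13:R; in-air after throw: [b1@7:R b2@8:L b4@9:R b3@10:L b6@12:L b5@13:R]
Beat 7 (R): throw ball1 h=8 -> lands@15:R; in-air after throw: [b2@8:L b4@9:R b3@10:L b6@12:L b5@13:R b1@15:R]
Beat 8 (L): throw ball2 h=6 -> lands@14:L; in-air after throw: [b4@9:R b3@10:L b6@12:L b5@13:R b2@14:L b1@15:R]
Beat 9 (R): throw ball4 h=2 -> lands@11:R; in-air after throw: [b3@10:L b4@11:R b6@12:L b5@13:R b2@14:L b1@15:R]
Beat 10 (L): throw ball3 h=7 -> lands@17:R; in-air after throw: [b4@11:R b6@12:L b5@13:R b2@14:L b1@15:R b3@17:R]

Answer: ball4:lands@11:R ball6:lands@12:L ball5:lands@13:R ball2:lands@14:L ball1:lands@15:R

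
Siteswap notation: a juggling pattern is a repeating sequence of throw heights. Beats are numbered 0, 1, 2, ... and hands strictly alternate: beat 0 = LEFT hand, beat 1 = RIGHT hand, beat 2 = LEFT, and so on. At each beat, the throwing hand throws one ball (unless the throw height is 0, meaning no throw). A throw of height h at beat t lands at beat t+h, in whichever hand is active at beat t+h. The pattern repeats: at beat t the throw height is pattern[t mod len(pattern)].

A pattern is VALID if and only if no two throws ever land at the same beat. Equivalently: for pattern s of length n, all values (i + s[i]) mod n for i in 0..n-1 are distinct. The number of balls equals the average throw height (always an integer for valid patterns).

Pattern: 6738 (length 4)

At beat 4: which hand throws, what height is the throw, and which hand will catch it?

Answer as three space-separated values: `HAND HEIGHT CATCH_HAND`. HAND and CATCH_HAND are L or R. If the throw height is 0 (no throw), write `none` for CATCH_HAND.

Answer: L 6 L

Derivation:
Beat 4: 4 mod 2 = 0, so hand = L
Throw height = pattern[4 mod 4] = pattern[0] = 6
Lands at beat 4+6=10, 10 mod 2 = 0, so catch hand = L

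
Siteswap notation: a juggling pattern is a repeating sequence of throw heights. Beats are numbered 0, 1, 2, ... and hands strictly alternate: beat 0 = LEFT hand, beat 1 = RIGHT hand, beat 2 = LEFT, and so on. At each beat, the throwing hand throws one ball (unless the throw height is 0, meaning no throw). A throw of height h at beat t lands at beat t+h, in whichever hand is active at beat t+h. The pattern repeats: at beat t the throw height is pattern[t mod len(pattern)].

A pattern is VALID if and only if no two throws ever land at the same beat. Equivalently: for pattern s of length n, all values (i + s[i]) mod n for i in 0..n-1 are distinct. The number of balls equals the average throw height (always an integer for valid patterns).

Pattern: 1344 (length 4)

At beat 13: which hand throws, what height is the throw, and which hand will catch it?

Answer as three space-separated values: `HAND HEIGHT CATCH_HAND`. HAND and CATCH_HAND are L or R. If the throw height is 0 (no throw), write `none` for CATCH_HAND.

Beat 13: 13 mod 2 = 1, so hand = R
Throw height = pattern[13 mod 4] = pattern[1] = 3
Lands at beat 13+3=16, 16 mod 2 = 0, so catch hand = L

Answer: R 3 L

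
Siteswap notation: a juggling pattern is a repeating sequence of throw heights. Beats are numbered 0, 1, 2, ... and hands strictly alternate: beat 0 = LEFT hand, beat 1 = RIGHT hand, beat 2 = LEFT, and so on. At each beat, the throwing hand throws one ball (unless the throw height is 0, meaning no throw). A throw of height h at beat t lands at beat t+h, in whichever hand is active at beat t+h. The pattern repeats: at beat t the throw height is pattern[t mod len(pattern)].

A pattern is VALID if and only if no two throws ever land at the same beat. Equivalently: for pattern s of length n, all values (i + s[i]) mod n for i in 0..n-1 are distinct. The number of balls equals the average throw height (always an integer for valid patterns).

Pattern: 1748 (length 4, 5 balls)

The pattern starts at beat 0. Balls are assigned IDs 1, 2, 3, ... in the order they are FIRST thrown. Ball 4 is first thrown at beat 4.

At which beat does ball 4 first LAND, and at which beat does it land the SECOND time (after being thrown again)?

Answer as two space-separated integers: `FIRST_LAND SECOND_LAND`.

Answer: 5 12

Derivation:
Beat 0 (L): throw ball1 h=1 -> lands@1:R; in-air after throw: [b1@1:R]
Beat 1 (R): throw ball1 h=7 -> lands@8:L; in-air after throw: [b1@8:L]
Beat 2 (L): throw ball2 h=4 -> lands@6:L; in-air after throw: [b2@6:L b1@8:L]
Beat 3 (R): throw ball3 h=8 -> lands@11:R; in-air after throw: [b2@6:L b1@8:L b3@11:R]
Beat 4 (L): throw ball4 h=1 -> lands@5:R; in-air after throw: [b4@5:R b2@6:L b1@8:L b3@11:R]
Beat 5 (R): throw ball4 h=7 -> lands@12:L; in-air after throw: [b2@6:L b1@8:L b3@11:R b4@12:L]
Beat 6 (L): throw ball2 h=4 -> lands@10:L; in-air after throw: [b1@8:L b2@10:L b3@11:R b4@12:L]
Beat 7 (R): throw ball5 h=8 -> lands@15:R; in-air after throw: [b1@8:L b2@10:L b3@11:R b4@12:L b5@15:R]
Beat 8 (L): throw ball1 h=1 -> lands@9:R; in-air after throw: [b1@9:R b2@10:L b3@11:R b4@12:L b5@15:R]
Beat 9 (R): throw ball1 h=7 -> lands@16:L; in-air after throw: [b2@10:L b3@11:R b4@12:L b5@15:R b1@16:L]
Beat 10 (L): throw ball2 h=4 -> lands@14:L; in-air after throw: [b3@11:R b4@12:L b2@14:L b5@15:R b1@16:L]
Beat 11 (R): throw ball3 h=8 -> lands@19:R; in-air after throw: [b4@12:L b2@14:L b5@15:R b1@16:L b3@19:R]
Beat 12 (L): throw ball4 h=1 -> lands@13:R; in-air after throw: [b4@13:R b2@14:L b5@15:R b1@16:L b3@19:R]
Ball 4: thrown@4 h=1 -> first land @5; rethrown@5 h=7 -> second land @12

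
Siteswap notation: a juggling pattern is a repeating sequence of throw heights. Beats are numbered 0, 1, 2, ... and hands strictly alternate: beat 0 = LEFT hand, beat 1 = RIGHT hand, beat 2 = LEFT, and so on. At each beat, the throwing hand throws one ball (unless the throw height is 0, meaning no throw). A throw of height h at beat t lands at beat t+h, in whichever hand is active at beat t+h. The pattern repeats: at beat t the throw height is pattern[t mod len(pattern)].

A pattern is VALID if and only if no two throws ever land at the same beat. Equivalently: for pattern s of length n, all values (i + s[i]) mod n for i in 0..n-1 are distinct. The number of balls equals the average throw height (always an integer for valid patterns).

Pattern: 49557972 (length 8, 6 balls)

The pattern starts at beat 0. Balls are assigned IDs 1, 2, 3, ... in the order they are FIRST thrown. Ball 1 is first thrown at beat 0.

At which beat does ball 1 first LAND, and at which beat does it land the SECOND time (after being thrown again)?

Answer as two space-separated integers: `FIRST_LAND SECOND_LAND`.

Answer: 4 11

Derivation:
Beat 0 (L): throw ball1 h=4 -> lands@4:L; in-air after throw: [b1@4:L]
Beat 1 (R): throw ball2 h=9 -> lands@10:L; in-air after throw: [b1@4:L b2@10:L]
Beat 2 (L): throw ball3 h=5 -> lands@7:R; in-air after throw: [b1@4:L b3@7:R b2@10:L]
Beat 3 (R): throw ball4 h=5 -> lands@8:L; in-air after throw: [b1@4:L b3@7:R b4@8:L b2@10:L]
Beat 4 (L): throw ball1 h=7 -> lands@11:R; in-air after throw: [b3@7:R b4@8:L b2@10:L b1@11:R]
Beat 5 (R): throw ball5 h=9 -> lands@14:L; in-air after throw: [b3@7:R b4@8:L b2@10:L b1@11:R b5@14:L]
Beat 6 (L): throw ball6 h=7 -> lands@13:R; in-air after throw: [b3@7:R b4@8:L b2@10:L b1@11:R b6@13:R b5@14:L]
Beat 7 (R): throw ball3 h=2 -> lands@9:R; in-air after throw: [b4@8:L b3@9:R b2@10:L b1@11:R b6@13:R b5@14:L]
Beat 8 (L): throw ball4 h=4 -> lands@12:L; in-air after throw: [b3@9:R b2@10:L b1@11:R b4@12:L b6@13:R b5@14:L]
Beat 9 (R): throw ball3 h=9 -> lands@18:L; in-air after throw: [b2@10:L b1@11:R b4@12:L b6@13:R b5@14:L b3@18:L]
Beat 10 (L): throw ball2 h=5 -> lands@15:R; in-air after throw: [b1@11:R b4@12:L b6@13:R b5@14:L b2@15:R b3@18:L]
Beat 11 (R): throw ball1 h=5 -> lands@16:L; in-air after throw: [b4@12:L b6@13:R b5@14:L b2@15:R b1@16:L b3@18:L]
Ball 1: thrown@0 h=4 -> first land @4; rethrown@4 h=7 -> second land @11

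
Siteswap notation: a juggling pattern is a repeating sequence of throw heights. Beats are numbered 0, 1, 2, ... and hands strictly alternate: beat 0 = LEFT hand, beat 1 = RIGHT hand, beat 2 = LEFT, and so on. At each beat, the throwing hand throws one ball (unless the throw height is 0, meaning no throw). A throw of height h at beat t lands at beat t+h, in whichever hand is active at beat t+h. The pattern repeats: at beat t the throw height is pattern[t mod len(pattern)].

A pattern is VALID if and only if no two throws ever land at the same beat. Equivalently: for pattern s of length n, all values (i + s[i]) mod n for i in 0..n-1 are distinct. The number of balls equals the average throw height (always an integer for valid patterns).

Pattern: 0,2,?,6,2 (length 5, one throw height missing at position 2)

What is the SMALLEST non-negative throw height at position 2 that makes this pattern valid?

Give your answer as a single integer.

i=0: (0 + 0) mod 5 = 0
i=1: (1 + 2) mod 5 = 3
i=2: s[i]=? (unknown)
i=3: (3 + 6) mod 5 = 4
i=4: (4 + 2) mod 5 = 1
Known residues: [0, 1, 3, 4]; need a permutation of 0..4, so missing residue r = 2
Need (2 + s) mod 5 = 2; smallest s = (2 - 2) mod 5 = 0

Answer: 0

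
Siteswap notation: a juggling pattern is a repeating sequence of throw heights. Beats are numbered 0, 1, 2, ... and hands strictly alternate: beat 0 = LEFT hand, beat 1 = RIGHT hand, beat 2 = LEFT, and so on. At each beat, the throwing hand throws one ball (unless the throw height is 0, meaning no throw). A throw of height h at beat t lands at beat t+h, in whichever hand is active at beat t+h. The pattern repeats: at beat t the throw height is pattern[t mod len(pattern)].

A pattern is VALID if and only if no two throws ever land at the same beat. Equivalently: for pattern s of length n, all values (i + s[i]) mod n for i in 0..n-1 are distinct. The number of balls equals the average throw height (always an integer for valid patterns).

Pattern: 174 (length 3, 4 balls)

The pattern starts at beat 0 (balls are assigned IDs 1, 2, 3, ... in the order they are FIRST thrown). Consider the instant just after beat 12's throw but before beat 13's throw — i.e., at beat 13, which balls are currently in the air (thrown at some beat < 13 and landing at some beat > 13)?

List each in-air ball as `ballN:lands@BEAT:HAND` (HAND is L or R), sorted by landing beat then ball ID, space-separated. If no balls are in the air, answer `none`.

Beat 0 (L): throw ball1 h=1 -> lands@1:R; in-air after throw: [b1@1:R]
Beat 1 (R): throw ball1 h=7 -> lands@8:L; in-air after throw: [b1@8:L]
Beat 2 (L): throw ball2 h=4 -> lands@6:L; in-air after throw: [b2@6:L b1@8:L]
Beat 3 (R): throw ball3 h=1 -> lands@4:L; in-air after throw: [b3@4:L b2@6:L b1@8:L]
Beat 4 (L): throw ball3 h=7 -> lands@11:R; in-air after throw: [b2@6:L b1@8:L b3@11:R]
Beat 5 (R): throw ball4 h=4 -> lands@9:R; in-air after throw: [b2@6:L b1@8:L b4@9:R b3@11:R]
Beat 6 (L): throw ball2 h=1 -> lands@7:R; in-air after throw: [b2@7:R b1@8:L b4@9:R b3@11:R]
Beat 7 (R): throw ball2 h=7 -> lands@14:L; in-air after throw: [b1@8:L b4@9:R b3@11:R b2@14:L]
Beat 8 (L): throw ball1 h=4 -> lands@12:L; in-air after throw: [b4@9:R b3@11:R b1@12:L b2@14:L]
Beat 9 (R): throw ball4 h=1 -> lands@10:L; in-air after throw: [b4@10:L b3@11:R b1@12:L b2@14:L]
Beat 10 (L): throw ball4 h=7 -> lands@17:R; in-air after throw: [b3@11:R b1@12:L b2@14:L b4@17:R]
Beat 11 (R): throw ball3 h=4 -> lands@15:R; in-air after throw: [b1@12:L b2@14:L b3@15:R b4@17:R]
Beat 12 (L): throw ball1 h=1 -> lands@13:R; in-air after throw: [b1@13:R b2@14:L b3@15:R b4@17:R]
Beat 13 (R): throw ball1 h=7 -> lands@20:L; in-air after throw: [b2@14:L b3@15:R b4@17:R b1@20:L]

Answer: ball2:lands@14:L ball3:lands@15:R ball4:lands@17:R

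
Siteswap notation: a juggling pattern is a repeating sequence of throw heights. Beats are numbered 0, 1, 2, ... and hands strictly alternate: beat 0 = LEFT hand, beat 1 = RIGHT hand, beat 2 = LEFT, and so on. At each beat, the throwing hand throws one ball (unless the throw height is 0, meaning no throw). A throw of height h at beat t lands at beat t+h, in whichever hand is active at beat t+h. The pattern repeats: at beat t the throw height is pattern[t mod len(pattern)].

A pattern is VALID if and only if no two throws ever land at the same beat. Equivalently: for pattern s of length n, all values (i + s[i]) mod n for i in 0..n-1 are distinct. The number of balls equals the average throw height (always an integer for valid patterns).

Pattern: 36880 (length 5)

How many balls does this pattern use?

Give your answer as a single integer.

Answer: 5

Derivation:
Pattern = [3, 6, 8, 8, 0], length n = 5
  position 0: throw height = 3, running sum = 3
  position 1: throw height = 6, running sum = 9
  position 2: throw height = 8, running sum = 17
  position 3: throw height = 8, running sum = 25
  position 4: throw height = 0, running sum = 25
Total sum = 25; balls = sum / n = 25 / 5 = 5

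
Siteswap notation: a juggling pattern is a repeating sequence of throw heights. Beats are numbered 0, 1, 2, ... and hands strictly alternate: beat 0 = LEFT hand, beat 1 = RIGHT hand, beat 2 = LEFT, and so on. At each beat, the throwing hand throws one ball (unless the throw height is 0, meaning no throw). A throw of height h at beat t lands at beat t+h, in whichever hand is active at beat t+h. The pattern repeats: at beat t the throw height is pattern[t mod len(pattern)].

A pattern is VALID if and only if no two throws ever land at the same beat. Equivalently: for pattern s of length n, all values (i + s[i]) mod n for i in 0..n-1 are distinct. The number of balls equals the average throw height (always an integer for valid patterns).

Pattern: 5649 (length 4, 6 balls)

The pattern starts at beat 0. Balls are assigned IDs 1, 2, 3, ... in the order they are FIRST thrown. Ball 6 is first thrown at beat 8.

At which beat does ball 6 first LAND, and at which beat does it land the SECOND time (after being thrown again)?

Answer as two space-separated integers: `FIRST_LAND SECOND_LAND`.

Beat 0 (L): throw ball1 h=5 -> lands@5:R; in-air after throw: [b1@5:R]
Beat 1 (R): throw ball2 h=6 -> lands@7:R; in-air after throw: [b1@5:R b2@7:R]
Beat 2 (L): throw ball3 h=4 -> lands@6:L; in-air after throw: [b1@5:R b3@6:L b2@7:R]
Beat 3 (R): throw ball4 h=9 -> lands@12:L; in-air after throw: [b1@5:R b3@6:L b2@7:R b4@12:L]
Beat 4 (L): throw ball5 h=5 -> lands@9:R; in-air after throw: [b1@5:R b3@6:L b2@7:R b5@9:R b4@12:L]
Beat 5 (R): throw ball1 h=6 -> lands@11:R; in-air after throw: [b3@6:L b2@7:R b5@9:R b1@11:R b4@12:L]
Beat 6 (L): throw ball3 h=4 -> lands@10:L; in-air after throw: [b2@7:R b5@9:R b3@10:L b1@11:R b4@12:L]
Beat 7 (R): throw ball2 h=9 -> lands@16:L; in-air after throw: [b5@9:R b3@10:L b1@11:R b4@12:L b2@16:L]
Beat 8 (L): throw ball6 h=5 -> lands@13:R; in-air after throw: [b5@9:R b3@10:L b1@11:R b4@12:L b6@13:R b2@16:L]
Beat 9 (R): throw ball5 h=6 -> lands@15:R; in-air after throw: [b3@10:L b1@11:R b4@12:L b6@13:R b5@15:R b2@16:L]
Beat 10 (L): throw ball3 h=4 -> lands@14:L; in-air after throw: [b1@11:R b4@12:L b6@13:R b3@14:L b5@15:R b2@16:L]
Beat 11 (R): throw ball1 h=9 -> lands@20:L; in-air after throw: [b4@12:L b6@13:R b3@14:L b5@15:R b2@16:L b1@20:L]
Beat 12 (L): throw ball4 h=5 -> lands@17:R; in-air after throw: [b6@13:R b3@14:L b5@15:R b2@16:L b4@17:R b1@20:L]
Beat 13 (R): throw ball6 h=6 -> lands@19:R; in-air after throw: [b3@14:L b5@15:R b2@16:L b4@17:R b6@19:R b1@20:L]
Beat 14 (L): throw ball3 h=4 -> lands@18:L; in-air after throw: [b5@15:R b2@16:L b4@17:R b3@18:L b6@19:R b1@20:L]
Beat 15 (R): throw ball5 h=9 -> lands@24:L; in-air after throw: [b2@16:L b4@17:R b3@18:L b6@19:R b1@20:L b5@24:L]
Beat 16 (L): throw ball2 h=5 -> lands@21:R; in-air after throw: [b4@17:R b3@18:L b6@19:R b1@20:L b2@21:R b5@24:L]
Beat 17 (R): throw ball4 h=6 -> lands@23:R; in-air after throw: [b3@18:L b6@19:R b1@20:L b2@21:R b4@23:R b5@24:L]
Beat 18 (L): throw ball3 h=4 -> lands@22:L; in-air after throw: [b6@19:R b1@20:L b2@21:R b3@22:L b4@23:R b5@24:L]
Beat 19 (R): throw ball6 h=9 -> lands@28:L; in-air after throw: [b1@20:L b2@21:R b3@22:L b4@23:R b5@24:L b6@28:L]
Ball 6: thrown@8 h=5 -> first land @13; rethrown@13 h=6 -> second land @19

Answer: 13 19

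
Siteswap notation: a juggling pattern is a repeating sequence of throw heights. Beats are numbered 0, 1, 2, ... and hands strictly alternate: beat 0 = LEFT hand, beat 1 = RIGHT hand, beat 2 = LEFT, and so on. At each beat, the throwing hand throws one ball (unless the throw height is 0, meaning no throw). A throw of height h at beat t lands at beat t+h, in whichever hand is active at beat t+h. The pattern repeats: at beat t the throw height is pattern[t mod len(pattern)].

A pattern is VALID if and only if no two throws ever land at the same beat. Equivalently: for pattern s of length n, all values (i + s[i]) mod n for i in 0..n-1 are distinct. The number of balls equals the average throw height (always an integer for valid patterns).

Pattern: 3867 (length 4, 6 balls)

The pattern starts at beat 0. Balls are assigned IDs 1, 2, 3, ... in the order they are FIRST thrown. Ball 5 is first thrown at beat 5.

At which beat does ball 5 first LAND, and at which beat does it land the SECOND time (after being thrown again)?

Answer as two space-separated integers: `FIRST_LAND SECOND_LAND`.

Beat 0 (L): throw ball1 h=3 -> lands@3:R; in-air after throw: [b1@3:R]
Beat 1 (R): throw ball2 h=8 -> lands@9:R; in-air after throw: [b1@3:R b2@9:R]
Beat 2 (L): throw ball3 h=6 -> lands@8:L; in-air after throw: [b1@3:R b3@8:L b2@9:R]
Beat 3 (R): throw ball1 h=7 -> lands@10:L; in-air after throw: [b3@8:L b2@9:R b1@10:L]
Beat 4 (L): throw ball4 h=3 -> lands@7:R; in-air after throw: [b4@7:R b3@8:L b2@9:R b1@10:L]
Beat 5 (R): throw ball5 h=8 -> lands@13:R; in-air after throw: [b4@7:R b3@8:L b2@9:R b1@10:L b5@13:R]
Beat 6 (L): throw ball6 h=6 -> lands@12:L; in-air after throw: [b4@7:R b3@8:L b2@9:R b1@10:L b6@12:L b5@13:R]
Beat 7 (R): throw ball4 h=7 -> lands@14:L; in-air after throw: [b3@8:L b2@9:R b1@10:L b6@12:L b5@13:R b4@14:L]
Beat 8 (L): throw ball3 h=3 -> lands@11:R; in-air after throw: [b2@9:R b1@10:L b3@11:R b6@12:L b5@13:R b4@14:L]
Beat 9 (R): throw ball2 h=8 -> lands@17:R; in-air after throw: [b1@10:L b3@11:R b6@12:L b5@13:R b4@14:L b2@17:R]
Beat 10 (L): throw ball1 h=6 -> lands@16:L; in-air after throw: [b3@11:R b6@12:L b5@13:R b4@14:L b1@16:L b2@17:R]
Beat 11 (R): throw ball3 h=7 -> lands@18:L; in-air after throw: [b6@12:L b5@13:R b4@14:L b1@16:L b2@17:R b3@18:L]
Beat 12 (L): throw ball6 h=3 -> lands@15:R; in-air after throw: [b5@13:R b4@14:L b6@15:R b1@16:L b2@17:R b3@18:L]
Beat 13 (R): throw ball5 h=8 -> lands@21:R; in-air after throw: [b4@14:L b6@15:R b1@16:L b2@17:R b3@18:L b5@21:R]
Beat 14 (L): throw ball4 h=6 -> lands@20:L; in-air after throw: [b6@15:R b1@16:L b2@17:R b3@18:L b4@20:L b5@21:R]
Beat 15 (R): throw ball6 h=7 -> lands@22:L; in-air after throw: [b1@16:L b2@17:R b3@18:L b4@20:L b5@21:R b6@22:L]
Beat 16 (L): throw ball1 h=3 -> lands@19:R; in-air after throw: [b2@17:R b3@18:L b1@19:R b4@20:L b5@21:R b6@22:L]
Beat 17 (R): throw ball2 h=8 -> lands@25:R; in-air after throw: [b3@18:L b1@19:R b4@20:L b5@21:R b6@22:L b2@25:R]
Beat 18 (L): throw ball3 h=6 -> lands@24:L; in-air after throw: [b1@19:R b4@20:L b5@21:R b6@22:L b3@24:L b2@25:R]
Ball 5: thrown@5 h=8 -> first land @13; rethrown@13 h=8 -> second land @21

Answer: 13 21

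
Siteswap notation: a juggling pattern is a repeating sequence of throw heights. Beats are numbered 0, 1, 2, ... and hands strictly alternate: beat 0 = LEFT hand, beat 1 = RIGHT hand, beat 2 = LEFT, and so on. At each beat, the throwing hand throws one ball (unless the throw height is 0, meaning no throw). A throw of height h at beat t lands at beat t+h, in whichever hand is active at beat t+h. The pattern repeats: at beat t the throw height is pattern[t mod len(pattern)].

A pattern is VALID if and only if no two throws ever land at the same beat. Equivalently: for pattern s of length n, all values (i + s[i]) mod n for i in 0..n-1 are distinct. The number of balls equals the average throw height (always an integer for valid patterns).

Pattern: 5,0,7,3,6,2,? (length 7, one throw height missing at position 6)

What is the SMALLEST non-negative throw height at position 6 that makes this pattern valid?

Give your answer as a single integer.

i=0: (0 + 5) mod 7 = 5
i=1: (1 + 0) mod 7 = 1
i=2: (2 + 7) mod 7 = 2
i=3: (3 + 3) mod 7 = 6
i=4: (4 + 6) mod 7 = 3
i=5: (5 + 2) mod 7 = 0
i=6: s[i]=? (unknown)
Known residues: [0, 1, 2, 3, 5, 6]; need a permutation of 0..6, so missing residue r = 4
Need (6 + s) mod 7 = 4; smallest s = (4 - 6) mod 7 = 5

Answer: 5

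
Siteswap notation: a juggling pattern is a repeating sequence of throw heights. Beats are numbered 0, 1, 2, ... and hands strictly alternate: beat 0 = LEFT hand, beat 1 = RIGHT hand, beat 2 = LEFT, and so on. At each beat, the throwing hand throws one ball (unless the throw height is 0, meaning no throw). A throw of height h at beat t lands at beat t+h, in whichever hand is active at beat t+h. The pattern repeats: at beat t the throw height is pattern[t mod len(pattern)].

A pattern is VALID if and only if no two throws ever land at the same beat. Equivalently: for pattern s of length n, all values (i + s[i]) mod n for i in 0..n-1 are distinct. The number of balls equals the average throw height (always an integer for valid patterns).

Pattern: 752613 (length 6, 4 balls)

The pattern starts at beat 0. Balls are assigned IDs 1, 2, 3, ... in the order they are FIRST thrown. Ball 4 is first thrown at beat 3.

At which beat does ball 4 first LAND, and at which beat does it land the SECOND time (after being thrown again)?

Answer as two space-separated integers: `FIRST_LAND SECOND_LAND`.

Answer: 9 15

Derivation:
Beat 0 (L): throw ball1 h=7 -> lands@7:R; in-air after throw: [b1@7:R]
Beat 1 (R): throw ball2 h=5 -> lands@6:L; in-air after throw: [b2@6:L b1@7:R]
Beat 2 (L): throw ball3 h=2 -> lands@4:L; in-air after throw: [b3@4:L b2@6:L b1@7:R]
Beat 3 (R): throw ball4 h=6 -> lands@9:R; in-air after throw: [b3@4:L b2@6:L b1@7:R b4@9:R]
Beat 4 (L): throw ball3 h=1 -> lands@5:R; in-air after throw: [b3@5:R b2@6:L b1@7:R b4@9:R]
Beat 5 (R): throw ball3 h=3 -> lands@8:L; in-air after throw: [b2@6:L b1@7:R b3@8:L b4@9:R]
Beat 6 (L): throw ball2 h=7 -> lands@13:R; in-air after throw: [b1@7:R b3@8:L b4@9:R b2@13:R]
Beat 7 (R): throw ball1 h=5 -> lands@12:L; in-air after throw: [b3@8:L b4@9:R b1@12:L b2@13:R]
Beat 8 (L): throw ball3 h=2 -> lands@10:L; in-air after throw: [b4@9:R b3@10:L b1@12:L b2@13:R]
Beat 9 (R): throw ball4 h=6 -> lands@15:R; in-air after throw: [b3@10:L b1@12:L b2@13:R b4@15:R]
Beat 10 (L): throw ball3 h=1 -> lands@11:R; in-air after throw: [b3@11:R b1@12:L b2@13:R b4@15:R]
Beat 11 (R): throw ball3 h=3 -> lands@14:L; in-air after throw: [b1@12:L b2@13:R b3@14:L b4@15:R]
Beat 12 (L): throw ball1 h=7 -> lands@19:R; in-air after throw: [b2@13:R b3@14:L b4@15:R b1@19:R]
Beat 13 (R): throw ball2 h=5 -> lands@18:L; in-air after throw: [b3@14:L b4@15:R b2@18:L b1@19:R]
Beat 14 (L): throw ball3 h=2 -> lands@16:L; in-air after throw: [b4@15:R b3@16:L b2@18:L b1@19:R]
Beat 15 (R): throw ball4 h=6 -> lands@21:R; in-air after throw: [b3@16:L b2@18:L b1@19:R b4@21:R]
Ball 4: thrown@3 h=6 -> first land @9; rethrown@9 h=6 -> second land @15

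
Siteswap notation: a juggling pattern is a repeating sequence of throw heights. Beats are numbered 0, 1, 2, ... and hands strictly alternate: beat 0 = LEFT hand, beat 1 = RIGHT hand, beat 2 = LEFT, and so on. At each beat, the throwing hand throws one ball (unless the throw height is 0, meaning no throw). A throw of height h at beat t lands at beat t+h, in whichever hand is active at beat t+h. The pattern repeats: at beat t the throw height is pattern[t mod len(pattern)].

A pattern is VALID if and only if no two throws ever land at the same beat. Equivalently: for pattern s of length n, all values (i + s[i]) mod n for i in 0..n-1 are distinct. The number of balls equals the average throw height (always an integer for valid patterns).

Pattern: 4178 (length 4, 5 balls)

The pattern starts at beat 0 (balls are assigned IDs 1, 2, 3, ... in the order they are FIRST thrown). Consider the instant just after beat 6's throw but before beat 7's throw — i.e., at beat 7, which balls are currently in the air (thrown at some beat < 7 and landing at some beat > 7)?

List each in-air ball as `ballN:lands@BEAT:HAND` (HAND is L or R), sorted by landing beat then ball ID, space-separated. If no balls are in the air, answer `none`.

Answer: ball1:lands@8:L ball2:lands@9:R ball3:lands@11:R ball4:lands@13:R

Derivation:
Beat 0 (L): throw ball1 h=4 -> lands@4:L; in-air after throw: [b1@4:L]
Beat 1 (R): throw ball2 h=1 -> lands@2:L; in-air after throw: [b2@2:L b1@4:L]
Beat 2 (L): throw ball2 h=7 -> lands@9:R; in-air after throw: [b1@4:L b2@9:R]
Beat 3 (R): throw ball3 h=8 -> lands@11:R; in-air after throw: [b1@4:L b2@9:R b3@11:R]
Beat 4 (L): throw ball1 h=4 -> lands@8:L; in-air after throw: [b1@8:L b2@9:R b3@11:R]
Beat 5 (R): throw ball4 h=1 -> lands@6:L; in-air after throw: [b4@6:L b1@8:L b2@9:R b3@11:R]
Beat 6 (L): throw ball4 h=7 -> lands@13:R; in-air after throw: [b1@8:L b2@9:R b3@11:R b4@13:R]
Beat 7 (R): throw ball5 h=8 -> lands@15:R; in-air after throw: [b1@8:L b2@9:R b3@11:R b4@13:R b5@15:R]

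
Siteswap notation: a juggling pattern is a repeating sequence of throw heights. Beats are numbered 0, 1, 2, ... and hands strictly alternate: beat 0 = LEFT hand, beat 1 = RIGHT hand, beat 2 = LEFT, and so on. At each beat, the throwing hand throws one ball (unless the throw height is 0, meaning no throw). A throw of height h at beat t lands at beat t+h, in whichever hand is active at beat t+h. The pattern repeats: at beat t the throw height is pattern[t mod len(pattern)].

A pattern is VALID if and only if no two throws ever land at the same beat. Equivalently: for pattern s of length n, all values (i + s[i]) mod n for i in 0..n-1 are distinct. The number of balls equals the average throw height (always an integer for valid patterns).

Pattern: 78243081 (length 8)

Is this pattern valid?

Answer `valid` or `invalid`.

Answer: invalid

Derivation:
i=0: (i + s[i]) mod n = (0 + 7) mod 8 = 7
i=1: (i + s[i]) mod n = (1 + 8) mod 8 = 1
i=2: (i + s[i]) mod n = (2 + 2) mod 8 = 4
i=3: (i + s[i]) mod n = (3 + 4) mod 8 = 7
i=4: (i + s[i]) mod n = (4 + 3) mod 8 = 7
i=5: (i + s[i]) mod n = (5 + 0) mod 8 = 5
i=6: (i + s[i]) mod n = (6 + 8) mod 8 = 6
i=7: (i + s[i]) mod n = (7 + 1) mod 8 = 0
Residues: [7, 1, 4, 7, 7, 5, 6, 0], distinct: False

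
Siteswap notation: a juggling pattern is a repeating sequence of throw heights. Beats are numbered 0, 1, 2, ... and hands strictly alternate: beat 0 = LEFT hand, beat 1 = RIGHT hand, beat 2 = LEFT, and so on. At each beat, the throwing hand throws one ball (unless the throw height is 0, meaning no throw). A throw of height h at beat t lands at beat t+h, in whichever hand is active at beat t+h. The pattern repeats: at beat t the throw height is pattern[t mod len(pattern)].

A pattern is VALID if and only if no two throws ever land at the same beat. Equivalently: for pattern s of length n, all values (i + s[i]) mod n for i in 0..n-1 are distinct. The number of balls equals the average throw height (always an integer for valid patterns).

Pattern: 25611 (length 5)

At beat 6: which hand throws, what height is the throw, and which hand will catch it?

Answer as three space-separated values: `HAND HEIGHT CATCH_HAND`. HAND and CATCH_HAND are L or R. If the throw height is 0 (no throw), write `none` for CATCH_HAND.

Answer: L 5 R

Derivation:
Beat 6: 6 mod 2 = 0, so hand = L
Throw height = pattern[6 mod 5] = pattern[1] = 5
Lands at beat 6+5=11, 11 mod 2 = 1, so catch hand = R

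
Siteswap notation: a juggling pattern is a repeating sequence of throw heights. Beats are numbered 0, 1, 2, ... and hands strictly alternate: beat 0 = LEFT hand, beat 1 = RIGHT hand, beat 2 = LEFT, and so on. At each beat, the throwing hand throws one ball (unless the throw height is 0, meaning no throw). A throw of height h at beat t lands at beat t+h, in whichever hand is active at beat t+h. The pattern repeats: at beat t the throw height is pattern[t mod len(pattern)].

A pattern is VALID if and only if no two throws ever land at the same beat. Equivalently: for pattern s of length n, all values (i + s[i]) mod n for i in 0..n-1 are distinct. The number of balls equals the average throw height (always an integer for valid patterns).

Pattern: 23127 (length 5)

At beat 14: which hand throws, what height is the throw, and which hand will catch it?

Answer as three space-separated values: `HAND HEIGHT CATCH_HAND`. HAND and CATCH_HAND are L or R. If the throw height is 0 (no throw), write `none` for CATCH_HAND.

Answer: L 7 R

Derivation:
Beat 14: 14 mod 2 = 0, so hand = L
Throw height = pattern[14 mod 5] = pattern[4] = 7
Lands at beat 14+7=21, 21 mod 2 = 1, so catch hand = R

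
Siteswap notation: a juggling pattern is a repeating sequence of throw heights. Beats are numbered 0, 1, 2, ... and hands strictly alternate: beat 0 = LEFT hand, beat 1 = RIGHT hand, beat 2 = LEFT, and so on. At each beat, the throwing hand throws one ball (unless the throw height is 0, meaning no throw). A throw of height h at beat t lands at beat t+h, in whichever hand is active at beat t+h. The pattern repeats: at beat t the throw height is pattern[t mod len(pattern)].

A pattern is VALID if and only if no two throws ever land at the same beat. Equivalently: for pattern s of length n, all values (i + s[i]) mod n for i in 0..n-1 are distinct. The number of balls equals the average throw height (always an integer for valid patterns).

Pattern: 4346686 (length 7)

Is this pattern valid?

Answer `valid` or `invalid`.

i=0: (i + s[i]) mod n = (0 + 4) mod 7 = 4
i=1: (i + s[i]) mod n = (1 + 3) mod 7 = 4
i=2: (i + s[i]) mod n = (2 + 4) mod 7 = 6
i=3: (i + s[i]) mod n = (3 + 6) mod 7 = 2
i=4: (i + s[i]) mod n = (4 + 6) mod 7 = 3
i=5: (i + s[i]) mod n = (5 + 8) mod 7 = 6
i=6: (i + s[i]) mod n = (6 + 6) mod 7 = 5
Residues: [4, 4, 6, 2, 3, 6, 5], distinct: False

Answer: invalid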